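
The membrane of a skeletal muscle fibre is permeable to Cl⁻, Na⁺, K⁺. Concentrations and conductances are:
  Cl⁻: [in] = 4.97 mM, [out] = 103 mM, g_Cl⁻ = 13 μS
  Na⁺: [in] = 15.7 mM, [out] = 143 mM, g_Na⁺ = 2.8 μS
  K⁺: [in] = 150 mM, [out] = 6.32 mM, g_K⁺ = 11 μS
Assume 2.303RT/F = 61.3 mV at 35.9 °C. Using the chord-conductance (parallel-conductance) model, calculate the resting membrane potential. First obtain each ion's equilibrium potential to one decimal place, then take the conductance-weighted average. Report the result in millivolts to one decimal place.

E_Cl⁻ = (61.3/-1)·log₁₀(103/4.97) = -80.7 mV
E_Na⁺ = (61.3/1)·log₁₀(143/15.7) = 58.8 mV
E_K⁺ = (61.3/1)·log₁₀(6.32/150) = -84.3 mV
Vm = (Σ gᵢEᵢ)/(Σ gᵢ) = (13·-80.7 + 2.8·58.8 + 11·-84.3) / (13 + 2.8 + 11)
= -1811.76 / 26.8 = -67.60 mV

-67.6 mV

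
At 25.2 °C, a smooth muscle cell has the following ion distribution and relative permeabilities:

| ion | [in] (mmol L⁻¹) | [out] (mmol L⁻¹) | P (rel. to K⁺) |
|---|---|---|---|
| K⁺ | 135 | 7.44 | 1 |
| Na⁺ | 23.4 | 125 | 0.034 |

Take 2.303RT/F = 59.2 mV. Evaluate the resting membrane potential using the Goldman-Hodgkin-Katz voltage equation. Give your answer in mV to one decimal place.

-63.1 mV

Vm = 59.2 · log₁₀[(Σ P·[cation]ₒ + Σ P·[anion]ᵢ) / (Σ P·[cation]ᵢ + Σ P·[anion]ₒ)]
Numerator = 1×7.44 + 0.034×125 = 11.69
Denominator = 1×135 + 0.034×23.4 = 135.8
Vm = 59.2 · log₁₀(0.086085) = 59.2 × (-1.0651) = -63.05 mV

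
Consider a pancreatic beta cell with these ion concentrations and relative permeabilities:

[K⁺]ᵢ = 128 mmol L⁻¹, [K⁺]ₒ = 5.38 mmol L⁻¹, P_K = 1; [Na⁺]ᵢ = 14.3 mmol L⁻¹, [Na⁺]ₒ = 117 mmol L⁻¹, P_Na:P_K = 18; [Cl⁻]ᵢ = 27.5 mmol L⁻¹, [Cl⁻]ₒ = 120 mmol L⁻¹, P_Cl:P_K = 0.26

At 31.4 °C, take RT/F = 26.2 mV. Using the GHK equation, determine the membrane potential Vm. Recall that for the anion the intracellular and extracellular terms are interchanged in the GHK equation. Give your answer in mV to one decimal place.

42.6 mV

Vm = 26.2 · ln[(Σ P·[cation]ₒ + Σ P·[anion]ᵢ) / (Σ P·[cation]ᵢ + Σ P·[anion]ₒ)]
Numerator = 1×5.38 + 18×117 + 0.26×27.5 = 2119
Denominator = 1×128 + 18×14.3 + 0.26×120 = 416.6
Vm = 26.2 · ln(5.0853) = 26.2 × (1.6264) = 42.61 mV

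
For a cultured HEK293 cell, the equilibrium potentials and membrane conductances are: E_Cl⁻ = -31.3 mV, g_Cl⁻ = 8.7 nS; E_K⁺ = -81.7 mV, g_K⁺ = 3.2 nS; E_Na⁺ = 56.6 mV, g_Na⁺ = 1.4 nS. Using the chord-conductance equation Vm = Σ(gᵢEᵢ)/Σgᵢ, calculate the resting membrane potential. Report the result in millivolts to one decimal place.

-34.2 mV

Σ gᵢEᵢ = 8.7·(-31.3) + 3.2·(-81.7) + 1.4·(56.6) = -454.51
Σ gᵢ = 8.7 + 3.2 + 1.4 = 13.3
Vm = -454.51 / 13.3 = -34.17 mV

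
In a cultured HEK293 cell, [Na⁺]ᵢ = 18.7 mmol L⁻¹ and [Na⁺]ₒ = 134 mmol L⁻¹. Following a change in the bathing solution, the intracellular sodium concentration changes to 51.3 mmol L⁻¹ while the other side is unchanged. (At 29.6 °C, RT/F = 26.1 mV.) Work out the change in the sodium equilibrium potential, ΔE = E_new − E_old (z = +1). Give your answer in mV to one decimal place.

E_old = (26.1/1)·ln(134/18.7) = 51.40 mV
E_new = (26.1/1)·ln(134/51.3) = 25.06 mV
ΔE = 25.06 − (51.40) = -26.34 mV

-26.3 mV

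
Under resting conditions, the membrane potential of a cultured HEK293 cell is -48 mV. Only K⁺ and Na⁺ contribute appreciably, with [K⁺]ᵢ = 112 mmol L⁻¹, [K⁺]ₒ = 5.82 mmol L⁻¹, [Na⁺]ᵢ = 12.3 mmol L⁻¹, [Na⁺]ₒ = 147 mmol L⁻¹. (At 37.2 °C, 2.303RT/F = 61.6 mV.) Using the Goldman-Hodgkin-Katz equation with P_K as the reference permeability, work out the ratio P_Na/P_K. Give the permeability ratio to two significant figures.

0.088

Let α = P_Na/P_K. GHK: Vm = 61.6·log₁₀[(Kₒ + α·Naₒ)/(Kᵢ + α·Naᵢ)].
10^(Vm/61.6) = 10^(-48.0/61.6) = 0.16626
So 0.16626·(Kᵢ + α·Naᵢ) = Kₒ + α·Naₒ → α = (0.16626·112.0 − 5.82) / (147.0 − 0.16626·12.3)
α = (18.62 − 5.82) / (147.0 − 2.045) = 12.8/145 = 0.08831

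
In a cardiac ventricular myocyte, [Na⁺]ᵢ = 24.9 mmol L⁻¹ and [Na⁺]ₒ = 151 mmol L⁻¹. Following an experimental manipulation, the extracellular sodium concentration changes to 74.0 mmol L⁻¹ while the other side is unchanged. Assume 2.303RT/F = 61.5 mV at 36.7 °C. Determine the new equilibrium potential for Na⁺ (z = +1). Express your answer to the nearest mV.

After the shift: [Na⁺]_out = 74.0, [Na⁺]_in = 24.9 mmol L⁻¹.
E_new = (61.5/1)·log₁₀(74.0/24.9) = 61.50 · (0.4730) = 29.09 mV

29 mV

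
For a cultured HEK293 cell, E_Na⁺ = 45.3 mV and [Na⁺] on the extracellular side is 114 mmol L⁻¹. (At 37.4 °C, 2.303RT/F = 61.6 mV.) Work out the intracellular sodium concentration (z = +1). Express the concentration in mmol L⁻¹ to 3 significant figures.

Nernst: E = (61.6/1) · log₁₀([out]/[in]), so log₁₀([out]/[in]) = 45.3 × 1 / 61.6 = 0.7354.
[out]/[in] = 10^(0.7354) = 5.437.
[in] = 114 / 5.437 = 20.97 mmol L⁻¹.

21.0 mmol L⁻¹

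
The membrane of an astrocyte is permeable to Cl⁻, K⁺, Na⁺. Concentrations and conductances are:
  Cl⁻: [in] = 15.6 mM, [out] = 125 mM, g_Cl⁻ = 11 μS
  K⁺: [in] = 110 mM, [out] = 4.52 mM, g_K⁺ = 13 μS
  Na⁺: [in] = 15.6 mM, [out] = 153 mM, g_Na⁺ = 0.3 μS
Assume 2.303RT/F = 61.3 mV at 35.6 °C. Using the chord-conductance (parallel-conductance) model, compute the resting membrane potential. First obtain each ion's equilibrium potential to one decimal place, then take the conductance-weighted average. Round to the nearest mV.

-70 mV

E_Cl⁻ = (61.3/-1)·log₁₀(125/15.6) = -55.4 mV
E_K⁺ = (61.3/1)·log₁₀(4.52/110) = -85.0 mV
E_Na⁺ = (61.3/1)·log₁₀(153/15.6) = 60.8 mV
Vm = (Σ gᵢEᵢ)/(Σ gᵢ) = (11·-55.4 + 13·-85.0 + 0.3·60.8) / (11 + 13 + 0.3)
= -1696.16 / 24.3 = -69.80 mV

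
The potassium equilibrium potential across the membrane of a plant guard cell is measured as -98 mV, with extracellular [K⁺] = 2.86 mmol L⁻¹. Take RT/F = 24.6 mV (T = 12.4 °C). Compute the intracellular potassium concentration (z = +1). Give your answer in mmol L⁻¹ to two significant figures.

Nernst: E = (24.6/1) · ln([out]/[in]), so ln([out]/[in]) = -98.0 × 1 / 24.6 = -3.9837.
[out]/[in] = e^(-3.9837) = 0.01862.
[in] = 2.86 / 0.01862 = 153.6 mmol L⁻¹.

150 mmol L⁻¹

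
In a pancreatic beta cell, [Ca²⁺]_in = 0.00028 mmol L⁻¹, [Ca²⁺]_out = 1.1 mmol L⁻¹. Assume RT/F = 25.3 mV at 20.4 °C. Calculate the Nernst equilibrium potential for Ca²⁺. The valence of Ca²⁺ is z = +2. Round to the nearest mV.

105 mV

E = (25.3/z) · ln([Ca²⁺]_out/[Ca²⁺]_in) with z = +2.
= (25.3/2) · ln(1.1/0.00028) = 12.65 · ln(3929)
= 12.65 · (8.2760) = 104.69 mV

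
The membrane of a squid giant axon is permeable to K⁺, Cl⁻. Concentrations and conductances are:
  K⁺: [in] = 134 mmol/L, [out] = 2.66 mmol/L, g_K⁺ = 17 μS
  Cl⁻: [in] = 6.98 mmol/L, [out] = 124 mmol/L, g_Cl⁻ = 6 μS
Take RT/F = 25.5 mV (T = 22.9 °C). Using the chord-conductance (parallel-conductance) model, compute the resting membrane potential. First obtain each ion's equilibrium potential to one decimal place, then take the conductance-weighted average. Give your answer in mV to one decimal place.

-93.0 mV

E_K⁺ = (25.5/1)·ln(2.66/134) = -99.9 mV
E_Cl⁻ = (25.5/-1)·ln(124/6.98) = -73.4 mV
Vm = (Σ gᵢEᵢ)/(Σ gᵢ) = (17·-99.9 + 6·-73.4) / (17 + 6)
= -2138.70 / 23 = -92.99 mV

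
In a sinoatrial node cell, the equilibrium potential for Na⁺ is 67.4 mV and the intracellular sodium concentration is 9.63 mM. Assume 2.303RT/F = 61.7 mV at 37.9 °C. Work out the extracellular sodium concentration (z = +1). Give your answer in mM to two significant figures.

Nernst: E = (61.7/1) · log₁₀([out]/[in]), so log₁₀([out]/[in]) = 67.4 × 1 / 61.7 = 1.0924.
[out]/[in] = 10^(1.0924) = 12.37.
[out] = 12.37 × 9.63 = 119.1 mM.

120 mM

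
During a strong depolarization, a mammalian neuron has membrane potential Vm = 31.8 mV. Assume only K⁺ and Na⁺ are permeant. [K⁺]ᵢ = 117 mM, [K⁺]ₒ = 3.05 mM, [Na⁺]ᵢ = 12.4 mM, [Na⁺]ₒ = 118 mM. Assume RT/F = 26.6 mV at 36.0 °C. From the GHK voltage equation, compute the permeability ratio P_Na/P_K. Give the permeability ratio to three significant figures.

Let α = P_Na/P_K. GHK: Vm = 26.6·ln[(Kₒ + α·Naₒ)/(Kᵢ + α·Naᵢ)].
e^(Vm/26.6) = e^(31.8/26.6) = 3.3052
So 3.3052·(Kᵢ + α·Naᵢ) = Kₒ + α·Naₒ → α = (3.3052·117.0 − 3.05) / (118.0 − 3.3052·12.4)
α = (386.7 − 3.05) / (118.0 − 40.98) = 383.7/77.02 = 4.982

4.98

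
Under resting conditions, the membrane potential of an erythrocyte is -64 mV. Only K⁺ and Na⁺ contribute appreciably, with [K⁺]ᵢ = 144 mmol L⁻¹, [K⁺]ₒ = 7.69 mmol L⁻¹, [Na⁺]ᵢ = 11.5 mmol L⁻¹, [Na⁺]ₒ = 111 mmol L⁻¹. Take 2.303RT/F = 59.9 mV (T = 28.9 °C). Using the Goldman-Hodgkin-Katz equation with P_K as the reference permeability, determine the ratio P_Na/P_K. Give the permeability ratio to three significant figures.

Let α = P_Na/P_K. GHK: Vm = 59.9·log₁₀[(Kₒ + α·Naₒ)/(Kᵢ + α·Naᵢ)].
10^(Vm/59.9) = 10^(-64.0/59.9) = 0.085419
So 0.085419·(Kᵢ + α·Naᵢ) = Kₒ + α·Naₒ → α = (0.085419·144.0 − 7.69) / (111.0 − 0.085419·11.5)
α = (12.3 − 7.69) / (111.0 − 0.9823) = 4.61/110 = 0.0419

0.0419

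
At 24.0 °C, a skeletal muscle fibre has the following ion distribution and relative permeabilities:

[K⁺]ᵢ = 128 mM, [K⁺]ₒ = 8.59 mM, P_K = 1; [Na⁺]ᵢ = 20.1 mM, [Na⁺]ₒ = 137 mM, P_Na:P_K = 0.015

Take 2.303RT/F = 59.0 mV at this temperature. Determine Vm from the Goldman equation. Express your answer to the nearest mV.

Vm = 59.0 · log₁₀[(Σ P·[cation]ₒ + Σ P·[anion]ᵢ) / (Σ P·[cation]ᵢ + Σ P·[anion]ₒ)]
Numerator = 1×8.59 + 0.015×137 = 10.64
Denominator = 1×128 + 0.015×20.1 = 128.3
Vm = 59.0 · log₁₀(0.082969) = 59.0 × (-1.0811) = -63.78 mV

-64 mV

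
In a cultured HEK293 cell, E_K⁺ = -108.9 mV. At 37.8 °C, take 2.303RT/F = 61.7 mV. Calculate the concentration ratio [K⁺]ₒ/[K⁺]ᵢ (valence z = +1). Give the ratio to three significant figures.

log₁₀([out]/[in]) = E·z/(61.7) = -108.9 × 1 / 61.7 = -1.7650
[out]/[in] = 10^(-1.7650) = 0.01718

0.0172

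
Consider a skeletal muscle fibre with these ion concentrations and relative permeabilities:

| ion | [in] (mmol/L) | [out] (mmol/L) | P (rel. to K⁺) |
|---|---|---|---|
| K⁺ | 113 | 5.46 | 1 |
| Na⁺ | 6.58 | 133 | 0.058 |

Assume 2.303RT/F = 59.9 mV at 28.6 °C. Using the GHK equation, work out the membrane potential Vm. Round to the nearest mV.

-56 mV

Vm = 59.9 · log₁₀[(Σ P·[cation]ₒ + Σ P·[anion]ᵢ) / (Σ P·[cation]ᵢ + Σ P·[anion]ₒ)]
Numerator = 1×5.46 + 0.058×133 = 13.17
Denominator = 1×113 + 0.058×6.58 = 113.4
Vm = 59.9 · log₁₀(0.11619) = 59.9 × (-0.9348) = -56.00 mV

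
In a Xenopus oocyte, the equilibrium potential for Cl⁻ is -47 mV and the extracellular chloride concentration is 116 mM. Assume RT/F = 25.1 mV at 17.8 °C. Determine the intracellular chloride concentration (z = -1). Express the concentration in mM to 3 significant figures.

Nernst: E = (25.1/-1) · ln([out]/[in]), so ln([out]/[in]) = -47.0 × -1 / 25.1 = 1.8725.
[out]/[in] = e^(1.8725) = 6.505.
[in] = 116 / 6.505 = 17.83 mM.

17.8 mM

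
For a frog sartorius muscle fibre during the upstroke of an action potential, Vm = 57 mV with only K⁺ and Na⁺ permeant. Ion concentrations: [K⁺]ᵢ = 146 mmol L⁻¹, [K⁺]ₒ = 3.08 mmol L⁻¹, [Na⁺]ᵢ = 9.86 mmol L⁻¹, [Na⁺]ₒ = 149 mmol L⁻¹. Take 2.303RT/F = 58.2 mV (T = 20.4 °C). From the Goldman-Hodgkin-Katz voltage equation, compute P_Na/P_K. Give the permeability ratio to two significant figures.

Let α = P_Na/P_K. GHK: Vm = 58.2·log₁₀[(Kₒ + α·Naₒ)/(Kᵢ + α·Naᵢ)].
10^(Vm/58.2) = 10^(57.0/58.2) = 9.5363
So 9.5363·(Kᵢ + α·Naᵢ) = Kₒ + α·Naₒ → α = (9.5363·146.0 − 3.08) / (149.0 − 9.5363·9.86)
α = (1392 − 3.08) / (149.0 − 94.03) = 1389/54.97 = 25.27

25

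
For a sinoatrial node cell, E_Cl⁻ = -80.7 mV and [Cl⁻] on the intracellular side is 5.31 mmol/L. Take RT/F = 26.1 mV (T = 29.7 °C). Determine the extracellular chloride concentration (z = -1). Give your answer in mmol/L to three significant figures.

117 mmol/L

Nernst: E = (26.1/-1) · ln([out]/[in]), so ln([out]/[in]) = -80.7 × -1 / 26.1 = 3.0920.
[out]/[in] = e^(3.0920) = 22.02.
[out] = 22.02 × 5.31 = 116.9 mmol/L.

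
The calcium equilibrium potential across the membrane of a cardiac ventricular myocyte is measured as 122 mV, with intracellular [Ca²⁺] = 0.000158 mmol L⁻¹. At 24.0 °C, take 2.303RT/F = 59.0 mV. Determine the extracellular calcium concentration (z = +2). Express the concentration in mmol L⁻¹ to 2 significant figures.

2.2 mmol L⁻¹

Nernst: E = (59.0/2) · log₁₀([out]/[in]), so log₁₀([out]/[in]) = 122.0 × 2 / 59.0 = 4.1356.
[out]/[in] = 10^(4.1356) = 1.366e+04.
[out] = 1.366e+04 × 0.000158 = 2.159 mmol L⁻¹.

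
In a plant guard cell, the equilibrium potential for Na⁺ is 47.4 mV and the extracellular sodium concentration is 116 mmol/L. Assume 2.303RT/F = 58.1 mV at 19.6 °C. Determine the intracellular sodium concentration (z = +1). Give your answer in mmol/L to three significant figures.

17.7 mmol/L

Nernst: E = (58.1/1) · log₁₀([out]/[in]), so log₁₀([out]/[in]) = 47.4 × 1 / 58.1 = 0.8158.
[out]/[in] = 10^(0.8158) = 6.544.
[in] = 116 / 6.544 = 17.73 mmol/L.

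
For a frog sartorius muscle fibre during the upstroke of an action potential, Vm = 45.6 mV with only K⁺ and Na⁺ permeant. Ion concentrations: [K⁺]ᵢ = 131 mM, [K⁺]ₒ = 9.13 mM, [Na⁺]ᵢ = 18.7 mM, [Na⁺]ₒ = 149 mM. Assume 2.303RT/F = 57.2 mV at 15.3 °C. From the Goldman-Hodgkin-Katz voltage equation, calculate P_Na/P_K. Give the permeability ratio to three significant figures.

Let α = P_Na/P_K. GHK: Vm = 57.2·log₁₀[(Kₒ + α·Naₒ)/(Kᵢ + α·Naᵢ)].
10^(Vm/57.2) = 10^(45.6/57.2) = 6.2691
So 6.2691·(Kᵢ + α·Naᵢ) = Kₒ + α·Naₒ → α = (6.2691·131.0 − 9.13) / (149.0 − 6.2691·18.7)
α = (821.2 − 9.13) / (149.0 − 117.2) = 812.1/31.77 = 25.56

25.6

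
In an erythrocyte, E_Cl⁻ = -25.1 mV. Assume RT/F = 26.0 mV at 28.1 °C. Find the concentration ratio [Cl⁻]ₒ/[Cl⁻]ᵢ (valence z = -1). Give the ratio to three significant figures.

2.63

ln([out]/[in]) = E·z/(26.0) = -25.1 × -1 / 26.0 = 0.9654
[out]/[in] = e^(0.9654) = 2.626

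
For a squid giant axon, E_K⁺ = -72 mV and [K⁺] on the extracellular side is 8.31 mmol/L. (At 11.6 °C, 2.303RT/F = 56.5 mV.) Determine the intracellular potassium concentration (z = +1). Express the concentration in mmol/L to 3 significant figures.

Nernst: E = (56.5/1) · log₁₀([out]/[in]), so log₁₀([out]/[in]) = -72.0 × 1 / 56.5 = -1.2743.
[out]/[in] = 10^(-1.2743) = 0.05317.
[in] = 8.31 / 0.05317 = 156.3 mmol/L.

156 mmol/L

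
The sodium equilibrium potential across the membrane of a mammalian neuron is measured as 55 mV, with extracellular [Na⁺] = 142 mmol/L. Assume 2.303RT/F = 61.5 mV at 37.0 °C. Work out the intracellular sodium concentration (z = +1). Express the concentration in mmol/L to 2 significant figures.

Nernst: E = (61.5/1) · log₁₀([out]/[in]), so log₁₀([out]/[in]) = 55.0 × 1 / 61.5 = 0.8943.
[out]/[in] = 10^(0.8943) = 7.84.
[in] = 142 / 7.84 = 18.11 mmol/L.

18 mmol/L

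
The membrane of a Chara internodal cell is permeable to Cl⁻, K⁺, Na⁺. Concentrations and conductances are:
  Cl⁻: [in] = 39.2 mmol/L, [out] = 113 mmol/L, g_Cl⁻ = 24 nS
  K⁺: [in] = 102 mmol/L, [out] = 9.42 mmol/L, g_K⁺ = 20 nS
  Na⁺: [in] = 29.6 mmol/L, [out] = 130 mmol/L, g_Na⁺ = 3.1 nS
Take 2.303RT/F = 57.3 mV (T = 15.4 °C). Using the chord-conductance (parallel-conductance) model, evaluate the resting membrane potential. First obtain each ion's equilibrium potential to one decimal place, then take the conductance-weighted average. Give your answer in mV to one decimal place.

-36.2 mV

E_Cl⁻ = (57.3/-1)·log₁₀(113/39.2) = -26.3 mV
E_K⁺ = (57.3/1)·log₁₀(9.42/102) = -59.3 mV
E_Na⁺ = (57.3/1)·log₁₀(130/29.6) = 36.8 mV
Vm = (Σ gᵢEᵢ)/(Σ gᵢ) = (24·-26.3 + 20·-59.3 + 3.1·36.8) / (24 + 20 + 3.1)
= -1703.12 / 47.1 = -36.16 mV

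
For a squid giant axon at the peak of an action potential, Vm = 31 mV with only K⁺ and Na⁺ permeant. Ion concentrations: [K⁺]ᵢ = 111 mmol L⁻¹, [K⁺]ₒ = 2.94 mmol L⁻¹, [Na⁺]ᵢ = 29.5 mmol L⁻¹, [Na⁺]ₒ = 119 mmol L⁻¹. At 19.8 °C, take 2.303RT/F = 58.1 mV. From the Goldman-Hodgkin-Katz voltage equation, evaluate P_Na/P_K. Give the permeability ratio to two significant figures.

21

Let α = P_Na/P_K. GHK: Vm = 58.1·log₁₀[(Kₒ + α·Naₒ)/(Kᵢ + α·Naᵢ)].
10^(Vm/58.1) = 10^(31.0/58.1) = 3.4164
So 3.4164·(Kᵢ + α·Naᵢ) = Kₒ + α·Naₒ → α = (3.4164·111.0 − 2.94) / (119.0 − 3.4164·29.5)
α = (379.2 − 2.94) / (119.0 − 100.8) = 376.3/18.22 = 20.65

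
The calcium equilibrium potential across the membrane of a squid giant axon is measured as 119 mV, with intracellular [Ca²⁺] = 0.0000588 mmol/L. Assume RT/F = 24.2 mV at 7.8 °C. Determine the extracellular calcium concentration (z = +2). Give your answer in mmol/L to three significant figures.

1.10 mmol/L

Nernst: E = (24.2/2) · ln([out]/[in]), so ln([out]/[in]) = 119.0 × 2 / 24.2 = 9.8347.
[out]/[in] = e^(9.8347) = 1.867e+04.
[out] = 1.867e+04 × 0.0000588 = 1.098 mmol/L.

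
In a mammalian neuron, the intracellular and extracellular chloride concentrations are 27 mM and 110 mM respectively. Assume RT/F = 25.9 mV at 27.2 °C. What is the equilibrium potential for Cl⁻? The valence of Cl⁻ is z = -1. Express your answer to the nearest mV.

E = (25.9/z) · ln([Cl⁻]_out/[Cl⁻]_in) with z = -1.
For an anion, dividing by z = -1 reverses the sign.
= (25.9/-1) · ln(110/27) = -25.90 · ln(4.074)
= -25.90 · (1.4046) = -36.38 mV

-36 mV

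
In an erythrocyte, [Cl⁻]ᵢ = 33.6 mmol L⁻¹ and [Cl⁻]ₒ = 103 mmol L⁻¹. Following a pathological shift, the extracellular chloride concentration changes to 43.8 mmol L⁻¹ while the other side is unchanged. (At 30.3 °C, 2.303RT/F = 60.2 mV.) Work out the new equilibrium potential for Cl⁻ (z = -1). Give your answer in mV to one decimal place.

After the shift: [Cl⁻]_out = 43.8, [Cl⁻]_in = 33.6 mmol L⁻¹.
E_new = (60.2/-1)·log₁₀(43.8/33.6) = -60.20 · (0.1151) = -6.93 mV

-6.9 mV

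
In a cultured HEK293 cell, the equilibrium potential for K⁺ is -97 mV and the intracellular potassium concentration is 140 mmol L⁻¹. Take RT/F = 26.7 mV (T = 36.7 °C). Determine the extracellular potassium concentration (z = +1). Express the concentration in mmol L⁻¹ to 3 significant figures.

3.70 mmol L⁻¹

Nernst: E = (26.7/1) · ln([out]/[in]), so ln([out]/[in]) = -97.0 × 1 / 26.7 = -3.6330.
[out]/[in] = e^(-3.6330) = 0.02644.
[out] = 0.02644 × 140 = 3.701 mmol L⁻¹.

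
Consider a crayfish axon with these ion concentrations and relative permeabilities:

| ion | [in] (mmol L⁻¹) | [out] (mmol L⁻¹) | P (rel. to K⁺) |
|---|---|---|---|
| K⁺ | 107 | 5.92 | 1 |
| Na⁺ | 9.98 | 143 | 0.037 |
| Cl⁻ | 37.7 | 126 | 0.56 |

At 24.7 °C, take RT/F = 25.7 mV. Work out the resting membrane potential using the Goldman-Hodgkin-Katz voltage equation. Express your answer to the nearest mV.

Vm = 25.7 · ln[(Σ P·[cation]ₒ + Σ P·[anion]ᵢ) / (Σ P·[cation]ᵢ + Σ P·[anion]ₒ)]
Numerator = 1×5.92 + 0.037×143 + 0.56×37.7 = 32.32
Denominator = 1×107 + 0.037×9.98 + 0.56×126 = 177.9
Vm = 25.7 · ln(0.18166) = 25.7 × (-1.7056) = -43.83 mV

-44 mV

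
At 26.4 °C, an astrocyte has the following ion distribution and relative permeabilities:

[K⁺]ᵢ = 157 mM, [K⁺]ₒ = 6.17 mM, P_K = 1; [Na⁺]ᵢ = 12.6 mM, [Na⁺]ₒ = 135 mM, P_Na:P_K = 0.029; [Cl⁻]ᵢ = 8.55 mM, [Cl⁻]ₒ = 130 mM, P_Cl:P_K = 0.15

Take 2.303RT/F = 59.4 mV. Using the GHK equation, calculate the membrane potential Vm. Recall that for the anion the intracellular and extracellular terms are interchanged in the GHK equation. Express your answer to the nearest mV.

-71 mV

Vm = 59.4 · log₁₀[(Σ P·[cation]ₒ + Σ P·[anion]ᵢ) / (Σ P·[cation]ᵢ + Σ P·[anion]ₒ)]
Numerator = 1×6.17 + 0.029×135 + 0.15×8.55 = 11.37
Denominator = 1×157 + 0.029×12.6 + 0.15×130 = 176.9
Vm = 59.4 · log₁₀(0.064272) = 59.4 × (-1.1920) = -70.80 mV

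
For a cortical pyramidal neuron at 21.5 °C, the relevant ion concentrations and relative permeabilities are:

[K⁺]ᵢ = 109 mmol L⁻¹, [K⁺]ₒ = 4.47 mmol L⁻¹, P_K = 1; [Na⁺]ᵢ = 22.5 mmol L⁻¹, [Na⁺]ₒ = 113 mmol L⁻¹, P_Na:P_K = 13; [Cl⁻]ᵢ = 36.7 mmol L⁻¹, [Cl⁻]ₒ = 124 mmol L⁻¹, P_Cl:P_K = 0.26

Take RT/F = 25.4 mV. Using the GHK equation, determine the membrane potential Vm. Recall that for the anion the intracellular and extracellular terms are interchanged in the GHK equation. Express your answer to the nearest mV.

Vm = 25.4 · ln[(Σ P·[cation]ₒ + Σ P·[anion]ᵢ) / (Σ P·[cation]ᵢ + Σ P·[anion]ₒ)]
Numerator = 1×4.47 + 13×113 + 0.26×36.7 = 1483
Denominator = 1×109 + 13×22.5 + 0.26×124 = 433.7
Vm = 25.4 · ln(3.4191) = 25.4 × (1.2294) = 31.23 mV

31 mV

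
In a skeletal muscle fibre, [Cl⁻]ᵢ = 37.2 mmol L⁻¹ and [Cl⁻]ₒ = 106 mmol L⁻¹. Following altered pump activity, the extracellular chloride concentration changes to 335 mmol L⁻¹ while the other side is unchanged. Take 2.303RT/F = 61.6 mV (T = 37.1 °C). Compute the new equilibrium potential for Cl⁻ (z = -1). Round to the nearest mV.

After the shift: [Cl⁻]_out = 335, [Cl⁻]_in = 37.2 mmol L⁻¹.
E_new = (61.6/-1)·log₁₀(335/37.2) = -61.60 · (0.9545) = -58.80 mV

-59 mV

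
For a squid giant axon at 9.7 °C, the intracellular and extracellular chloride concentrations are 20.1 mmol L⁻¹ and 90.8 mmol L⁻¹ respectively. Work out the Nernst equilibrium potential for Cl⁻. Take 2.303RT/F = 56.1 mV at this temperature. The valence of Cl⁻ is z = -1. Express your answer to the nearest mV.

E = (56.1/z) · log₁₀([Cl⁻]_out/[Cl⁻]_in) with z = -1.
For an anion, dividing by z = -1 reverses the sign.
= (56.1/-1) · log₁₀(90.8/20.1) = -56.10 · log₁₀(4.517)
= -56.10 · (0.6549) = -36.74 mV

-37 mV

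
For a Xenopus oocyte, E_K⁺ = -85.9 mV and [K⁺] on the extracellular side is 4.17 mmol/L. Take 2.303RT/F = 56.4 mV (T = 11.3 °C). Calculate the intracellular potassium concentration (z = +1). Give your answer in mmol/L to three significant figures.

Nernst: E = (56.4/1) · log₁₀([out]/[in]), so log₁₀([out]/[in]) = -85.9 × 1 / 56.4 = -1.5230.
[out]/[in] = 10^(-1.5230) = 0.02999.
[in] = 4.17 / 0.02999 = 139.1 mmol/L.

139 mmol/L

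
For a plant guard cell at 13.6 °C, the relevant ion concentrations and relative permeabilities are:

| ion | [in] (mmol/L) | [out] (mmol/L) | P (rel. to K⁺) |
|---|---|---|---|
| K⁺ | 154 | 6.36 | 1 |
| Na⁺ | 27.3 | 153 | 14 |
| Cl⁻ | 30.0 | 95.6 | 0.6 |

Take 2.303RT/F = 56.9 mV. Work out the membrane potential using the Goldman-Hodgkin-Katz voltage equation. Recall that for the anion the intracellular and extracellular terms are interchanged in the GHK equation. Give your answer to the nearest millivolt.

Vm = 56.9 · log₁₀[(Σ P·[cation]ₒ + Σ P·[anion]ᵢ) / (Σ P·[cation]ᵢ + Σ P·[anion]ₒ)]
Numerator = 1×6.36 + 14×153 + 0.6×30.0 = 2166
Denominator = 1×154 + 14×27.3 + 0.6×95.6 = 593.6
Vm = 56.9 · log₁₀(3.6498) = 56.9 × (0.5623) = 31.99 mV

32 mV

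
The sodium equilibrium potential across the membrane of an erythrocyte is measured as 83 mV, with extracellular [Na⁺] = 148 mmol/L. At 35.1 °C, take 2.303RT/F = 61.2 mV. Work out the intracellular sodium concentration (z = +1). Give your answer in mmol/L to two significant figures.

Nernst: E = (61.2/1) · log₁₀([out]/[in]), so log₁₀([out]/[in]) = 83.0 × 1 / 61.2 = 1.3562.
[out]/[in] = 10^(1.3562) = 22.71.
[in] = 148 / 22.71 = 6.517 mmol/L.

6.5 mmol/L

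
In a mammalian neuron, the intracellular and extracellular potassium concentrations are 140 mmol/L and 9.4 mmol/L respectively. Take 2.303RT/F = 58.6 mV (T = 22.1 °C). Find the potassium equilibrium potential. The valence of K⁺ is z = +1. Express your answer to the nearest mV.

E = (58.6/z) · log₁₀([K⁺]_out/[K⁺]_in) with z = +1.
= (58.6/1) · log₁₀(9.4/140) = 58.60 · log₁₀(0.06714)
= 58.60 · (-1.1730) = -68.74 mV

-69 mV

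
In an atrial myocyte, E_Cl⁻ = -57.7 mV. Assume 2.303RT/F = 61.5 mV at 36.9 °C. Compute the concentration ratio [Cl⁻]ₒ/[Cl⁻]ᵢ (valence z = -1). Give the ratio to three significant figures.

log₁₀([out]/[in]) = E·z/(61.5) = -57.7 × -1 / 61.5 = 0.9382
[out]/[in] = 10^(0.9382) = 8.674

8.67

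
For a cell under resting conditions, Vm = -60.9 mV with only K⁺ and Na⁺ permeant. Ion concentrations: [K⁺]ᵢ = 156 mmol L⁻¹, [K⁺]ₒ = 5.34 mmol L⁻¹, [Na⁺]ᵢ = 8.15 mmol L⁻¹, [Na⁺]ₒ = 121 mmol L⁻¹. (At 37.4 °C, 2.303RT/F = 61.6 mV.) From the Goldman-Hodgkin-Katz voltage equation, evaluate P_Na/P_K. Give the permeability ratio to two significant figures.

0.089

Let α = P_Na/P_K. GHK: Vm = 61.6·log₁₀[(Kₒ + α·Naₒ)/(Kᵢ + α·Naᵢ)].
10^(Vm/61.6) = 10^(-60.9/61.6) = 0.10265
So 0.10265·(Kᵢ + α·Naᵢ) = Kₒ + α·Naₒ → α = (0.10265·156.0 − 5.34) / (121.0 − 0.10265·8.15)
α = (16.01 − 5.34) / (121.0 − 0.8366) = 10.67/120.2 = 0.08883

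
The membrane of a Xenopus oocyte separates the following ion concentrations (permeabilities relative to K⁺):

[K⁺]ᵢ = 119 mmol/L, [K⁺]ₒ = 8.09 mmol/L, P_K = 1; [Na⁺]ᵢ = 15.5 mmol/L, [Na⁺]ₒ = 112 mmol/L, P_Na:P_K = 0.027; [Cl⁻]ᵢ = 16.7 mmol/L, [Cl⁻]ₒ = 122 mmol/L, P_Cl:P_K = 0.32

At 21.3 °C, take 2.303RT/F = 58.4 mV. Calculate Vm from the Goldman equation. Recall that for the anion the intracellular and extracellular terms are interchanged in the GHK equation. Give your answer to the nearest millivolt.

Vm = 58.4 · log₁₀[(Σ P·[cation]ₒ + Σ P·[anion]ᵢ) / (Σ P·[cation]ᵢ + Σ P·[anion]ₒ)]
Numerator = 1×8.09 + 0.027×112 + 0.32×16.7 = 16.46
Denominator = 1×119 + 0.027×15.5 + 0.32×122 = 158.5
Vm = 58.4 · log₁₀(0.10386) = 58.4 × (-0.9835) = -57.44 mV

-57 mV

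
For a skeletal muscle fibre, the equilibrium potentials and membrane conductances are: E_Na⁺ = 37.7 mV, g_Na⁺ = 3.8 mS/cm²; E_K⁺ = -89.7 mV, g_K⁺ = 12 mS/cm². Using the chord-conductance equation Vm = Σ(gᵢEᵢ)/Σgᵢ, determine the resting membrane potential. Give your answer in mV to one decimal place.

-59.1 mV

Σ gᵢEᵢ = 3.8·(37.7) + 12·(-89.7) = -933.14
Σ gᵢ = 3.8 + 12 = 15.8
Vm = -933.14 / 15.8 = -59.06 mV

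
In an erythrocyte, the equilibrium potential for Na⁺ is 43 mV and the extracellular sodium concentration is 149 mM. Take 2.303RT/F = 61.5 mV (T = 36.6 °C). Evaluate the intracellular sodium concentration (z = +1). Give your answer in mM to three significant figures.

29.8 mM

Nernst: E = (61.5/1) · log₁₀([out]/[in]), so log₁₀([out]/[in]) = 43.0 × 1 / 61.5 = 0.6992.
[out]/[in] = 10^(0.6992) = 5.002.
[in] = 149 / 5.002 = 29.79 mM.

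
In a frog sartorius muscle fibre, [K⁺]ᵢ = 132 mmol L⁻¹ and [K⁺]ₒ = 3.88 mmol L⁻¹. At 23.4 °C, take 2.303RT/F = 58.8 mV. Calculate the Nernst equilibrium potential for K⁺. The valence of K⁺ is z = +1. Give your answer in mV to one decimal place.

E = (58.8/z) · log₁₀([K⁺]_out/[K⁺]_in) with z = +1.
= (58.8/1) · log₁₀(3.88/132) = 58.80 · log₁₀(0.02939)
= 58.80 · (-1.5317) = -90.07 mV

-90.1 mV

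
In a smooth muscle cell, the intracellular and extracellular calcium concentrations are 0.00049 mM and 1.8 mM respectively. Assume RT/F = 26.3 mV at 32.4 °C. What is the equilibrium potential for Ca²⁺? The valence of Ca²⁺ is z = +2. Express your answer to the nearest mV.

108 mV

E = (26.3/z) · ln([Ca²⁺]_out/[Ca²⁺]_in) with z = +2.
= (26.3/2) · ln(1.8/0.00049) = 13.15 · ln(3673)
= 13.15 · (8.2089) = 107.95 mV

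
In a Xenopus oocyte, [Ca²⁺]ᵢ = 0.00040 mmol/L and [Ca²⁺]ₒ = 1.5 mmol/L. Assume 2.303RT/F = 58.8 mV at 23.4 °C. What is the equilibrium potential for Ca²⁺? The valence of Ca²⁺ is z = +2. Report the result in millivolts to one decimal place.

E = (58.8/z) · log₁₀([Ca²⁺]_out/[Ca²⁺]_in) with z = +2.
= (58.8/2) · log₁₀(1.5/0.00040) = 29.40 · log₁₀(3750)
= 29.40 · (3.5740) = 105.08 mV

105.1 mV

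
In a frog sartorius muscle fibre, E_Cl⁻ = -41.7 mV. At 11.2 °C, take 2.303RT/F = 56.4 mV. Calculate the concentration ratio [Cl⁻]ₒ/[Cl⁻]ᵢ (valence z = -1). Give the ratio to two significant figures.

log₁₀([out]/[in]) = E·z/(56.4) = -41.7 × -1 / 56.4 = 0.7394
[out]/[in] = 10^(0.7394) = 5.487

5.5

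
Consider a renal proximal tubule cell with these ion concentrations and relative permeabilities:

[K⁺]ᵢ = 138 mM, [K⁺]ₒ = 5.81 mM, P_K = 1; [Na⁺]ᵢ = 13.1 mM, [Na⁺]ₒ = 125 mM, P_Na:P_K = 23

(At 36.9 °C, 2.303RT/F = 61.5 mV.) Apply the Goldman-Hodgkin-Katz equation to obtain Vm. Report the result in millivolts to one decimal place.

Vm = 61.5 · log₁₀[(Σ P·[cation]ₒ + Σ P·[anion]ᵢ) / (Σ P·[cation]ᵢ + Σ P·[anion]ₒ)]
Numerator = 1×5.81 + 23×125 = 2881
Denominator = 1×138 + 23×13.1 = 439.3
Vm = 61.5 · log₁₀(6.5577) = 61.5 × (0.8168) = 50.23 mV

50.2 mV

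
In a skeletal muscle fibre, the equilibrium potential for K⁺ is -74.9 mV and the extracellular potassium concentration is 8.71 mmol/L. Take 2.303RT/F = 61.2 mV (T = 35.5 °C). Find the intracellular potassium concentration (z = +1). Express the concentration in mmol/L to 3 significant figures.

Nernst: E = (61.2/1) · log₁₀([out]/[in]), so log₁₀([out]/[in]) = -74.9 × 1 / 61.2 = -1.2239.
[out]/[in] = 10^(-1.2239) = 0.05972.
[in] = 8.71 / 0.05972 = 145.8 mmol/L.

146 mmol/L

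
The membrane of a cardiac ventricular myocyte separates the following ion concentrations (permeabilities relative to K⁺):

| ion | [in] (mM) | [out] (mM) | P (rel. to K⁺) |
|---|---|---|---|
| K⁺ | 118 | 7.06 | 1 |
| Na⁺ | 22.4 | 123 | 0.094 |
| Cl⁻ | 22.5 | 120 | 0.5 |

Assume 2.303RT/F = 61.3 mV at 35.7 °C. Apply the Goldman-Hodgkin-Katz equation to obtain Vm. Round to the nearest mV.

-48 mV

Vm = 61.3 · log₁₀[(Σ P·[cation]ₒ + Σ P·[anion]ᵢ) / (Σ P·[cation]ᵢ + Σ P·[anion]ₒ)]
Numerator = 1×7.06 + 0.094×123 + 0.5×22.5 = 29.87
Denominator = 1×118 + 0.094×22.4 + 0.5×120 = 180.1
Vm = 61.3 · log₁₀(0.16586) = 61.3 × (-0.7803) = -47.83 mV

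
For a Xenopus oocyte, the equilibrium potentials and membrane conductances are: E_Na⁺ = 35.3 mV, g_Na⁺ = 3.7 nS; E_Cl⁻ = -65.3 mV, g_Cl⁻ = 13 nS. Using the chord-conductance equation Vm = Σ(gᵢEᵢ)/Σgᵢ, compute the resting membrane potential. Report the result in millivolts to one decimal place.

Σ gᵢEᵢ = 3.7·(35.3) + 13·(-65.3) = -718.29
Σ gᵢ = 3.7 + 13 = 16.7
Vm = -718.29 / 16.7 = -43.01 mV

-43.0 mV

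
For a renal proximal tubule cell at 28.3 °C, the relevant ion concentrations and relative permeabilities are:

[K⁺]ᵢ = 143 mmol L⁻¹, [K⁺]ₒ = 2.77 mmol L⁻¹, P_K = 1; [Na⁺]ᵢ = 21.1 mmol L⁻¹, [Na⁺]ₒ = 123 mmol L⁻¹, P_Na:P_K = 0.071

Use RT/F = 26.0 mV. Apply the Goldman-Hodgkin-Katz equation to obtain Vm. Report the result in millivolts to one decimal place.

-65.8 mV

Vm = 26.0 · ln[(Σ P·[cation]ₒ + Σ P·[anion]ᵢ) / (Σ P·[cation]ᵢ + Σ P·[anion]ₒ)]
Numerator = 1×2.77 + 0.071×123 = 11.5
Denominator = 1×143 + 0.071×21.1 = 144.5
Vm = 26.0 · ln(0.079607) = 26.0 × (-2.5307) = -65.80 mV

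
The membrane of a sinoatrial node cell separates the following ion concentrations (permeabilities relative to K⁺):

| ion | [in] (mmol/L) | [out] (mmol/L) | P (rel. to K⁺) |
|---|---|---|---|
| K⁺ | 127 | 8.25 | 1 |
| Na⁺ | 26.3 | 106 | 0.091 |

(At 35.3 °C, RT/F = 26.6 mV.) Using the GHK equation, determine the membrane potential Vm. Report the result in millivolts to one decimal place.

-52.6 mV

Vm = 26.6 · ln[(Σ P·[cation]ₒ + Σ P·[anion]ᵢ) / (Σ P·[cation]ᵢ + Σ P·[anion]ₒ)]
Numerator = 1×8.25 + 0.091×106 = 17.9
Denominator = 1×127 + 0.091×26.3 = 129.4
Vm = 26.6 · ln(0.13831) = 26.6 × (-1.9783) = -52.62 mV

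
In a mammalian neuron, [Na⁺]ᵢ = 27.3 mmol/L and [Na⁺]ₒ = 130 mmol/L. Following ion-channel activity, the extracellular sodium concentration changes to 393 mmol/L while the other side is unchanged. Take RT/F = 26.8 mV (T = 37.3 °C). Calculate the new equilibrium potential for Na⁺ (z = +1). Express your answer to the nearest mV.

71 mV

After the shift: [Na⁺]_out = 393, [Na⁺]_in = 27.3 mmol/L.
E_new = (26.8/1)·ln(393/27.3) = 26.80 · (2.6669) = 71.47 mV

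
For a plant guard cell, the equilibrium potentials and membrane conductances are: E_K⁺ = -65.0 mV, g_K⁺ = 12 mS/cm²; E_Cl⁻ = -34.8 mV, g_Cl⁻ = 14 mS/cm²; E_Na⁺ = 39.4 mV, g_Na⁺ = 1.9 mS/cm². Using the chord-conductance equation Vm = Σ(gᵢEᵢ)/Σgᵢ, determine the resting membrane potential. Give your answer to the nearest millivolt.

-43 mV

Σ gᵢEᵢ = 12·(-65.0) + 14·(-34.8) + 1.9·(39.4) = -1192.34
Σ gᵢ = 12 + 14 + 1.9 = 27.9
Vm = -1192.34 / 27.9 = -42.74 mV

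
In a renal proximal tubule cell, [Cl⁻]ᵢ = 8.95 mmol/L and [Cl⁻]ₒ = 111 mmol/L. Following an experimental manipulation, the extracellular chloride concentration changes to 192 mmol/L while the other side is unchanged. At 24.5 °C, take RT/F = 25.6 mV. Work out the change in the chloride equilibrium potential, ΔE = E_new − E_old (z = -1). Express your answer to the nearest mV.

E_old = (25.6/-1)·ln(111/8.95) = -64.46 mV
E_new = (25.6/-1)·ln(192/8.95) = -78.49 mV
ΔE = -78.49 − (-64.46) = -14.03 mV

-14 mV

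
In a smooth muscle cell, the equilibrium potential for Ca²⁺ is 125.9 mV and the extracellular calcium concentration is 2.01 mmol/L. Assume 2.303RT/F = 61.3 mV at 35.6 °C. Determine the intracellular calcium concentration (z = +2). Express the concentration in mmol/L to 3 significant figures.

0.000157 mmol/L

Nernst: E = (61.3/2) · log₁₀([out]/[in]), so log₁₀([out]/[in]) = 125.9 × 2 / 61.3 = 4.1077.
[out]/[in] = 10^(4.1077) = 1.281e+04.
[in] = 2.01 / 1.281e+04 = 0.0001569 mmol/L.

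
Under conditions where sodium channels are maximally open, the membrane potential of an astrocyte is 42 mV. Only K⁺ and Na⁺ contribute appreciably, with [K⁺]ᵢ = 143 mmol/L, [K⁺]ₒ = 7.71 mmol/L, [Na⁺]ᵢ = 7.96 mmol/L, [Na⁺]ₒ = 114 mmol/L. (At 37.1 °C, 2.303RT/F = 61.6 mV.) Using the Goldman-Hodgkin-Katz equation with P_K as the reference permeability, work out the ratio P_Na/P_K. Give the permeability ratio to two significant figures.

9.0

Let α = P_Na/P_K. GHK: Vm = 61.6·log₁₀[(Kₒ + α·Naₒ)/(Kᵢ + α·Naᵢ)].
10^(Vm/61.6) = 10^(42.0/61.6) = 4.8064
So 4.8064·(Kᵢ + α·Naᵢ) = Kₒ + α·Naₒ → α = (4.8064·143.0 − 7.71) / (114.0 − 4.8064·7.96)
α = (687.3 − 7.71) / (114.0 − 38.26) = 679.6/75.74 = 8.973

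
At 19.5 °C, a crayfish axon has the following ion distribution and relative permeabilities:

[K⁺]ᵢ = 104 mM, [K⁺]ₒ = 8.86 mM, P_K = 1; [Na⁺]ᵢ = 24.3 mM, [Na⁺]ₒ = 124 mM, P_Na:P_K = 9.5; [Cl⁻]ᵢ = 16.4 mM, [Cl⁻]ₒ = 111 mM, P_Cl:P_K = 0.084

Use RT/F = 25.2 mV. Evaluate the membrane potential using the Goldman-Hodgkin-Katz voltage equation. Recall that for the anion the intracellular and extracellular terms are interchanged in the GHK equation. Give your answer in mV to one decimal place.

31.2 mV

Vm = 25.2 · ln[(Σ P·[cation]ₒ + Σ P·[anion]ᵢ) / (Σ P·[cation]ᵢ + Σ P·[anion]ₒ)]
Numerator = 1×8.86 + 9.5×124 + 0.084×16.4 = 1188
Denominator = 1×104 + 9.5×24.3 + 0.084×111 = 344.2
Vm = 25.2 · ln(3.4524) = 25.2 × (1.2391) = 31.22 mV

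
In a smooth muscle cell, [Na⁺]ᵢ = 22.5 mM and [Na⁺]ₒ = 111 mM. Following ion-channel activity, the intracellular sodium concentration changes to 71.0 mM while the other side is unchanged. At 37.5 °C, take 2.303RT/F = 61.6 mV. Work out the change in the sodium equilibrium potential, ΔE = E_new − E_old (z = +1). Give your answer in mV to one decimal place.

-30.7 mV

E_old = (61.6/1)·log₁₀(111/22.5) = 42.70 mV
E_new = (61.6/1)·log₁₀(111/71.0) = 11.95 mV
ΔE = 11.95 − (42.70) = -30.74 mV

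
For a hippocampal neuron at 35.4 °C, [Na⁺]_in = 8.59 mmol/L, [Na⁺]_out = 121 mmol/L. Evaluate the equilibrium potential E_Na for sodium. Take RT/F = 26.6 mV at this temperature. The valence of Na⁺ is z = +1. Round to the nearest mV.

E = (26.6/z) · ln([Na⁺]_out/[Na⁺]_in) with z = +1.
= (26.6/1) · ln(121/8.59) = 26.60 · ln(14.09)
= 26.60 · (2.6452) = 70.36 mV

70 mV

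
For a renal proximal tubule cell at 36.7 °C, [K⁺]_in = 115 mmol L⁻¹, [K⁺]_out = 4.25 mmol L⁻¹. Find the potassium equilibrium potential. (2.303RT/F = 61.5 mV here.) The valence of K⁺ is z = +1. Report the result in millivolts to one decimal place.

E = (61.5/z) · log₁₀([K⁺]_out/[K⁺]_in) with z = +1.
= (61.5/1) · log₁₀(4.25/115) = 61.50 · log₁₀(0.03696)
= 61.50 · (-1.4323) = -88.09 mV

-88.1 mV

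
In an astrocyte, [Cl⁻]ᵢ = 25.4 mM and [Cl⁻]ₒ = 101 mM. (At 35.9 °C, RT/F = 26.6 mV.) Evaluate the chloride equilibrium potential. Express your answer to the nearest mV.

E = (26.6/z) · ln([Cl⁻]_out/[Cl⁻]_in) with z = -1.
For an anion, dividing by z = -1 reverses the sign.
= (26.6/-1) · ln(101/25.4) = -26.60 · ln(3.976)
= -26.60 · (1.3804) = -36.72 mV

-37 mV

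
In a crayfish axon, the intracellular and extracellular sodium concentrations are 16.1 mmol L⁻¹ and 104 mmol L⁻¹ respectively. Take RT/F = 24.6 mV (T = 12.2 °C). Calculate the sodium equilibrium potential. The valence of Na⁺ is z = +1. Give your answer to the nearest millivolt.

46 mV

E = (24.6/z) · ln([Na⁺]_out/[Na⁺]_in) with z = +1.
= (24.6/1) · ln(104/16.1) = 24.60 · ln(6.46)
= 24.60 · (1.8656) = 45.89 mV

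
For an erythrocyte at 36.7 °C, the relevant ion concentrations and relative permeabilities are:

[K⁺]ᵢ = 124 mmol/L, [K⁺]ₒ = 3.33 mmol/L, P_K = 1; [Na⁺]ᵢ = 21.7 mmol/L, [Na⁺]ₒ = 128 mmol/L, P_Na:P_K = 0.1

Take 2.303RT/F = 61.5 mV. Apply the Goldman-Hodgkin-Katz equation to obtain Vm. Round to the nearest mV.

Vm = 61.5 · log₁₀[(Σ P·[cation]ₒ + Σ P·[anion]ᵢ) / (Σ P·[cation]ᵢ + Σ P·[anion]ₒ)]
Numerator = 1×3.33 + 0.1×128 = 16.13
Denominator = 1×124 + 0.1×21.7 = 126.2
Vm = 61.5 · log₁₀(0.12784) = 61.5 × (-0.8933) = -54.94 mV

-55 mV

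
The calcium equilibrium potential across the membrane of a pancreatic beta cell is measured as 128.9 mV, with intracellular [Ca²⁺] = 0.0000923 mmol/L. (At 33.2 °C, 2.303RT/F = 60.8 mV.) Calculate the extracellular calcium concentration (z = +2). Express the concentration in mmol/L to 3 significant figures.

1.60 mmol/L

Nernst: E = (60.8/2) · log₁₀([out]/[in]), so log₁₀([out]/[in]) = 128.9 × 2 / 60.8 = 4.2401.
[out]/[in] = 10^(4.2401) = 1.738e+04.
[out] = 1.738e+04 × 0.0000923 = 1.604 mmol/L.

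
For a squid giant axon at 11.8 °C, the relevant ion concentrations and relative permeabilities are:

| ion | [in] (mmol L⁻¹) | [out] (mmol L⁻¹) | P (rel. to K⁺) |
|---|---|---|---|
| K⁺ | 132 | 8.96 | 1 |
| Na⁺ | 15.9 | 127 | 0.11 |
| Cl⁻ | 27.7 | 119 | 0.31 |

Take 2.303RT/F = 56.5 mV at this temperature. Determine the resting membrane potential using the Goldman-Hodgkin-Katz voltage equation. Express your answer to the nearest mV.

Vm = 56.5 · log₁₀[(Σ P·[cation]ₒ + Σ P·[anion]ᵢ) / (Σ P·[cation]ᵢ + Σ P·[anion]ₒ)]
Numerator = 1×8.96 + 0.11×127 + 0.31×27.7 = 31.52
Denominator = 1×132 + 0.11×15.9 + 0.31×119 = 170.6
Vm = 56.5 · log₁₀(0.1847) = 56.5 × (-0.7335) = -41.44 mV

-41 mV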